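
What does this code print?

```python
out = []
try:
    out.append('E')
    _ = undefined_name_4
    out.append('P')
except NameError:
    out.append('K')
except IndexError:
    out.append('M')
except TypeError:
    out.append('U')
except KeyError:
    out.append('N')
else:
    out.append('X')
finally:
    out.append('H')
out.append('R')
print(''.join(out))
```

Execution trace: 'E' (try body) → 'K' (except NameError) → 'H' (finally) → 'R' (after the try/except). Output: EKHR

Answer: EKHR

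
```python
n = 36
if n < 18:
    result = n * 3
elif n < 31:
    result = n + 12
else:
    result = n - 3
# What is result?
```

Trace:
`n = 36` → n = 36
`if n < 18: ...` → n < 18 is False, n < 31 is False, take else branch → result = 33
So result = 33

Answer: 33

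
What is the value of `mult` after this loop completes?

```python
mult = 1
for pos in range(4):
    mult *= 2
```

2^4 = 16
`mult` takes the values: 1 → 2 → 4 → 8 → 16

Answer: 16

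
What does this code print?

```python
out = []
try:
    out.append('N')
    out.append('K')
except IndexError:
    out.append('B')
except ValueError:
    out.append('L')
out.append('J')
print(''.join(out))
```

Execution trace: 'N' (try body) → 'K' (try body, no exception) → 'J' (after the try/except). Output: NKJ

Answer: NKJ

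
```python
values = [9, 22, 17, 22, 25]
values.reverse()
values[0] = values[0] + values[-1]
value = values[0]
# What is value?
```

Trace:
`values = [9, 22, 17, 22, 25]` → values = [9, 22, 17, 22, 25]
`values.reverse()` → values = [25, 22, 17, 22, 9]
`values[0] = values[0] + values[-1]` → values = [34, 22, 17, 22, 9]
`value = values[0]` → value = 34
So value = 34

Answer: 34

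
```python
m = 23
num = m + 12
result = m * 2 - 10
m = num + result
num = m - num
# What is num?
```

Trace:
`m = 23` → m = 23
`num = m + 12` → num = 35
`result = m * 2 - 10` → result = 36
`m = num + result` → m = 71
`num = m - num` → num = 36
So num = 36

Answer: 36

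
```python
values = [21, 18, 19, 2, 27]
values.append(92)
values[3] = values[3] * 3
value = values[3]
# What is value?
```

Trace:
`values = [21, 18, 19, 2, 27]` → values = [21, 18, 19, 2, 27]
`values.append(92)` → values = [21, 18, 19, 2, 27, 92]
`values[3] = values[3] * 3` → values = [21, 18, 19, 6, 27, 92]
`value = values[3]` → value = 6
So value = 6

Answer: 6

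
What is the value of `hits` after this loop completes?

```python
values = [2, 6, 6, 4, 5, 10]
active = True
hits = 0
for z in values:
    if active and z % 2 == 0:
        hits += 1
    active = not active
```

Count even values at even positions
`hits` takes the values: 0 → 1 → 2

Answer: 2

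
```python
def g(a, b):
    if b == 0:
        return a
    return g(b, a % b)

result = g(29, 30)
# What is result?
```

g(29, 30) -> g(30, 29) -> g(29, 1) -> g(1, 0) -> 1

Answer: 1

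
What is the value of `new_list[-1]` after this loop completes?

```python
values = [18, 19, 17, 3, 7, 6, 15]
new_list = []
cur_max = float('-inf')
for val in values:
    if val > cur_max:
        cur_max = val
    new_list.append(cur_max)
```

Running max ends at 19
`new_list` takes the values: [] → [18] → [18, 19] → [18, 19, 19] → [18, 19, 19, 19] → [18, 19, 19, 19, 19] → [18, 19, 19, 19, 19, 19] → [18, 19, 19, 19, 19, 19, 19]
So `new_list[-1]` = 19

Answer: 19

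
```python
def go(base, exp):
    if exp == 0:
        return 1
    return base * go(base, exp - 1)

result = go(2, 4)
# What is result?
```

go(2, 4) = 2 * 2 * 2 * 2 = 16

Answer: 16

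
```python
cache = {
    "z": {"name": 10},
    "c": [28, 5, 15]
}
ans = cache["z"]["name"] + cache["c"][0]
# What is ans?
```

Trace:
`cache = { ...` → cache = {'z': {'name': 10}, 'c': [28, 5, 15]}
`ans = cache["z"]["name"] + cache["c"][0]` → ans = 38
So ans = 38

Answer: 38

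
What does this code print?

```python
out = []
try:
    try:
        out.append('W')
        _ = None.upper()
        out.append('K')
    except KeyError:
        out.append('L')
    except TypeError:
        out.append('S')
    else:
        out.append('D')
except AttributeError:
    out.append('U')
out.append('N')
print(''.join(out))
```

Execution trace: 'W' (inner try body) → 'U' (outer except AttributeError) → 'N' (after the try/except). Output: WUN

Answer: WUN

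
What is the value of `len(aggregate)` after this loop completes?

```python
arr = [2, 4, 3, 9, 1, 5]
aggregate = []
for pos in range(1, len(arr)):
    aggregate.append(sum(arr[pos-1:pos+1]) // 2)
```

Number of 2-element averages
`aggregate` takes the values: [] → [3] → [3, 3] → [3, 3, 6] → [3, 3, 6, 5] → [3, 3, 6, 5, 3]
So `len(aggregate)` = 5

Answer: 5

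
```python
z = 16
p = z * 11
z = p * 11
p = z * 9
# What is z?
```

Trace:
`z = 16` → z = 16
`p = z * 11` → p = 176
`z = p * 11` → z = 1936
`p = z * 9` → p = 17424
So z = 1936

Answer: 1936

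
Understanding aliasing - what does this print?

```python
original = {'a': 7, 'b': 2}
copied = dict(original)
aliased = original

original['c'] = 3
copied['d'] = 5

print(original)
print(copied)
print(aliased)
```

Key concept: dict() creates copy, assignment creates alias.
Step by step:
`original = {'a': 7, 'b': 2}` → original = {'a': 7, 'b': 2}
`copied = dict(original)` → copied = {'a': 7, 'b': 2}
`aliased = original` → aliased = {'a': 7, 'b': 2} (same object as original)
`original['c'] = 3` → original = {'a': 7, 'b': 2, 'c': 3} (same object as aliased); aliased = {'a': 7, 'b': 2, 'c': 3} (same object as original)
`copied['d'] = 5` → copied = {'a': 7, 'b': 2, 'd': 5}
`print(original)` → prints {'a': 7, 'b': 2, 'c': 3}
`print(copied)` → prints {'a': 7, 'b': 2, 'd': 5}
`print(aliased)` → prints {'a': 7, 'b': 2, 'c': 3}

Answer:
{'a': 7, 'b': 2, 'c': 3}
{'a': 7, 'b': 2, 'd': 5}
{'a': 7, 'b': 2, 'c': 3}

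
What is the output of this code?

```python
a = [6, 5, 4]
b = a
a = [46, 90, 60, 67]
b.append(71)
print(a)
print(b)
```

Key concept: rebinding vs mutation: a is rebound to a new list, b still points at the original.
Step by step:
`a = [6, 5, 4]` → a = [6, 5, 4]
`b = a` → b = [6, 5, 4] (same object as a)
`a = [46, 90, 60, 67]` → a = [46, 90, 60, 67]
`b.append(71)` → b = [6, 5, 4, 71]
`print(a)` → prints [46, 90, 60, 67]
`print(b)` → prints [6, 5, 4, 71]

Answer:
[46, 90, 60, 67]
[6, 5, 4, 71]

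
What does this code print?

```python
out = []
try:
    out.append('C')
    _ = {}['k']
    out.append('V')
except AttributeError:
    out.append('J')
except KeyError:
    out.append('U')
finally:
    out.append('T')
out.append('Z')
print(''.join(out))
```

Execution trace: 'C' (try body) → 'U' (except KeyError) → 'T' (finally) → 'Z' (after the try/except). Output: CUTZ

Answer: CUTZ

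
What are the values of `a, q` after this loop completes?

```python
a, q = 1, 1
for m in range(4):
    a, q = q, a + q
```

Fibonacci: after 4 iterations
`a, q` takes the values: (1, 1) → (1, 2) → (2, 3) → (3, 5) → (5, 8)

Answer: 5, 8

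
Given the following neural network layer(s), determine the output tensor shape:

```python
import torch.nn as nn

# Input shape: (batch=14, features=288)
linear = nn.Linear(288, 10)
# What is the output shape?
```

Input: (14, 288) -> Output: (14, 10)

Answer: (14, 10)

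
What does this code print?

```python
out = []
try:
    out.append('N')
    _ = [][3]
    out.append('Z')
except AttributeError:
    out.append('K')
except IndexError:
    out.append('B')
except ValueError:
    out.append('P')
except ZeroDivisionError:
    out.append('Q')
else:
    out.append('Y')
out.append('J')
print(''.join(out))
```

Execution trace: 'N' (try body) → 'B' (except IndexError) → 'J' (after the try/except). Output: NBJ

Answer: NBJ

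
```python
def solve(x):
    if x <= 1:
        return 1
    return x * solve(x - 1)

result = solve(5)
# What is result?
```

solve(5) = 5 * 4 * 3 * 2 * 1 = 120

Answer: 120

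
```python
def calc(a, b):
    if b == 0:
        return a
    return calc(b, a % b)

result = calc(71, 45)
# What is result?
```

calc(71, 45) -> calc(45, 26) -> calc(26, 19) -> calc(19, 7) -> calc(7, 5) -> calc(5, 2) -> calc(2, 1) -> calc(1, 0) -> 1

Answer: 1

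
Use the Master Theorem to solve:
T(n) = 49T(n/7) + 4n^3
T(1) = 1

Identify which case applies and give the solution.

a=49, b=7, f(n)=4n^3. log_7(49) = 2. Since c=3 > 2 and the regularity condition holds (49(n/7)^3 = (49/7^3)n^3 with 49/7^3 < 1), Case 3 applies: T(n) = Θ(f(n)) = O(n^3).

Answer: O(n^3) - Case 3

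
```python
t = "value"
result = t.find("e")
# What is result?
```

Trace:
`t = "value"` → t = 'value'
`result = t.find("e")` → result = 4
So result = 4

Answer: 4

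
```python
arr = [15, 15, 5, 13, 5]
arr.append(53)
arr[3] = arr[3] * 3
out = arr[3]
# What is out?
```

Trace:
`arr = [15, 15, 5, 13, 5]` → arr = [15, 15, 5, 13, 5]
`arr.append(53)` → arr = [15, 15, 5, 13, 5, 53]
`arr[3] = arr[3] * 3` → arr = [15, 15, 5, 39, 5, 53]
`out = arr[3]` → out = 39
So out = 39

Answer: 39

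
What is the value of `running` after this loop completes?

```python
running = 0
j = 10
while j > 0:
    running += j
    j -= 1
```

Sum 10 down to 1
`running` takes the values: 0 → 10 → 19 → 27 → 34 → 40 → 45 → 49 → 52 → 54 → 55

Answer: 55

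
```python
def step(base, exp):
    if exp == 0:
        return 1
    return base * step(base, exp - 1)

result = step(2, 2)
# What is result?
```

step(2, 2) = 2 * 2 = 4

Answer: 4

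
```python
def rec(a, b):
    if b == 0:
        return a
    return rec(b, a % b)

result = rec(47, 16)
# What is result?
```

rec(47, 16) -> rec(16, 15) -> rec(15, 1) -> rec(1, 0) -> 1

Answer: 1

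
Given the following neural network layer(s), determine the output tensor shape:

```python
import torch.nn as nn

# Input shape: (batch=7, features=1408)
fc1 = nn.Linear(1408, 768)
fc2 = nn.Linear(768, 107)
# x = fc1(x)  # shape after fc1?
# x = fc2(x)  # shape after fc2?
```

Input: (7, 1408) -> after fc1: (7, 768) -> Output: (7, 107)

Answer: (7, 107)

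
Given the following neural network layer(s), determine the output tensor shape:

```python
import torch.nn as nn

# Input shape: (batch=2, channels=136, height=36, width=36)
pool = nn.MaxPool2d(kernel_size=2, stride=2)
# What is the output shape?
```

Input: (2, 136, 36, 36) -> Output: (2, 136, 18, 18)

Answer: (2, 136, 18, 18)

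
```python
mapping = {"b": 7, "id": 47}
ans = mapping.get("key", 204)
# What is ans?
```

Trace:
`mapping = {"b": 7, "id": 47}` → mapping = {'b': 7, 'id': 47}
`ans = mapping.get("key", 204)` → ans = 204
So ans = 204

Answer: 204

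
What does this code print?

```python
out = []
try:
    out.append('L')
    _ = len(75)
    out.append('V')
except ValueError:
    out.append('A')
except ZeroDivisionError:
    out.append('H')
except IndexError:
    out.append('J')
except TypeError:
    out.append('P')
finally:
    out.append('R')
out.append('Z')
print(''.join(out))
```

Execution trace: 'L' (try body) → 'P' (except TypeError) → 'R' (finally) → 'Z' (after the try/except). Output: LPRZ

Answer: LPRZ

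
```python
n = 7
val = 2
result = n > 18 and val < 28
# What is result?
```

Trace:
`n = 7` → n = 7
`val = 2` → val = 2
`result = n > 18 and val < 28` → result = False
So result = False

Answer: False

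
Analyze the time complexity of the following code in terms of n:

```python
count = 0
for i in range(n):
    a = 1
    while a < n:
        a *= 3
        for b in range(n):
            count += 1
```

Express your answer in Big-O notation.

Each loop level contributes: n × log n × n. Multiplying the contributions gives O(n^2 log n).

Answer: O(n^2 log n)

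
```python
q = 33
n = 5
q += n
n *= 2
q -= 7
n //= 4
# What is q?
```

Trace:
`q = 33` → q = 33
`n = 5` → n = 5
`q += n` → q = 38
`n *= 2` → n = 10
`q -= 7` → q = 31
`n //= 4` → n = 2
So q = 31

Answer: 31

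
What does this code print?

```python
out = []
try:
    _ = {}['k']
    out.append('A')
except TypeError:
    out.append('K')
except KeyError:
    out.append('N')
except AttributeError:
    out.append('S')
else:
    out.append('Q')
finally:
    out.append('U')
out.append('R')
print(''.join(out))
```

Execution trace: 'N' (except KeyError) → 'U' (finally) → 'R' (after the try/except). Output: NUR

Answer: NUR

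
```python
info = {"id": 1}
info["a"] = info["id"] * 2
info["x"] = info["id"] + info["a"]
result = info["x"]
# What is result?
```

Trace:
`info = {"id": 1}` → info = {'id': 1}
`info["a"] = info["id"] * 2` → info = {'id': 1, 'a': 2}
`info["x"] = info["id"] + info["a"]` → info = {'id': 1, 'a': 2, 'x': 3}
`result = info["x"]` → result = 3
So result = 3

Answer: 3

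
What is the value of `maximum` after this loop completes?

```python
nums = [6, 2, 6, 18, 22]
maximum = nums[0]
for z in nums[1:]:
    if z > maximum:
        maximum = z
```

Maximum of [6, 2, 6, 18, 22]
`maximum` takes the values: 6 → 18 → 22

Answer: 22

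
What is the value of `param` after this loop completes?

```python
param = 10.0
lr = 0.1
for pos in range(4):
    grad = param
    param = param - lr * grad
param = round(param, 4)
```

Gradient descent: w = 10.0 * (1 - 0.1)^4
`param` takes the values: 10.0 → 9.0 → 8.1 → 7.29 → 6.561

Answer: 6.561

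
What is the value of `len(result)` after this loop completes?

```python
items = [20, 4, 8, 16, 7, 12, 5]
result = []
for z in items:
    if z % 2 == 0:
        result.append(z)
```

Count even numbers in [20, 4, 8, 16, 7, 12, 5]
`result` takes the values: [] → [20] → [20, 4] → [20, 4, 8] → [20, 4, 8, 16] → [20, 4, 8, 16, 12]
So `len(result)` = 5

Answer: 5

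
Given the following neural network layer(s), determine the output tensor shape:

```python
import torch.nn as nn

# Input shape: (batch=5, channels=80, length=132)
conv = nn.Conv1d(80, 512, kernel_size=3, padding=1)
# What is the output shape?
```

Input: (5, 80, 132) -> Output: (5, 512, 132)

Answer: (5, 512, 132)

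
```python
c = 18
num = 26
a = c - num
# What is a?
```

Trace:
`c = 18` → c = 18
`num = 26` → num = 26
`a = c - num` → a = -8
So a = -8

Answer: -8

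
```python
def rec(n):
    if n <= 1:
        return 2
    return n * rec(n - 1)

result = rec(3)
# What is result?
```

rec(3) = 3 * 2 * 2 = 12

Answer: 12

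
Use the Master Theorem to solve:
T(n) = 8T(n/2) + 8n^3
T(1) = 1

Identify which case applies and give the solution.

a=8, b=2, f(n)=8n^3. log_2(8) = 3. Since c=3 = 3, Case 2 applies: T(n) = Θ(n^log_b(a) · log n) = O(n^3 log n).

Answer: O(n^3 log n) - Case 2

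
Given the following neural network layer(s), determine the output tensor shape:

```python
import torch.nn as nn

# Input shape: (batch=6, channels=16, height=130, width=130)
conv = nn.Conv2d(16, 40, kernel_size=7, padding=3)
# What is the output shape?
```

Input: (6, 16, 130, 130) -> Output: (6, 40, 130, 130)

Answer: (6, 40, 130, 130)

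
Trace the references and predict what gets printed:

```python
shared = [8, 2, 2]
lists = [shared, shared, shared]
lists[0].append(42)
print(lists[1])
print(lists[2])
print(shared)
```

Key concept: list of same reference.
Step by step:
`shared = [8, 2, 2]` → shared = [8, 2, 2]
`lists = [shared, shared, shared]` → lists = [[8, 2, 2], [8, 2, 2], [8, 2, 2]]
`lists[0].append(42)` → shared = [8, 2, 2, 42]; lists = [[8, 2, 2, 42], [8, 2, 2, 42], [8, 2, 2, 42]]
`print(lists[1])` → prints [8, 2, 2, 42]
`print(lists[2])` → prints [8, 2, 2, 42]
`print(shared)` → prints [8, 2, 2, 42]

Answer:
[8, 2, 2, 42]
[8, 2, 2, 42]
[8, 2, 2, 42]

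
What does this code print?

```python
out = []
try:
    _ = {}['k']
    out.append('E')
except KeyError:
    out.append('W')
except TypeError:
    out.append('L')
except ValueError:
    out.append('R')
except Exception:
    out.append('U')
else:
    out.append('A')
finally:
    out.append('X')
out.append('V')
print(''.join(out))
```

Execution trace: 'W' (except KeyError) → 'X' (finally) → 'V' (after the try/except). Output: WXV

Answer: WXV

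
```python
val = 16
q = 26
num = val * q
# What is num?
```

Trace:
`val = 16` → val = 16
`q = 26` → q = 26
`num = val * q` → num = 416
So num = 416

Answer: 416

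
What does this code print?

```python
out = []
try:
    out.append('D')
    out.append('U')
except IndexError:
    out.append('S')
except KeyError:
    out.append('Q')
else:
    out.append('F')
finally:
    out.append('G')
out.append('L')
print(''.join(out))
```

Execution trace: 'D' (try body) → 'U' (try body, no exception) → 'F' (else) → 'G' (finally) → 'L' (after the try/except). Output: DUFGL

Answer: DUFGL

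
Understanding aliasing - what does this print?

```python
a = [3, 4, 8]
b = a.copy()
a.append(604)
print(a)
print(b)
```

Key concept: list.copy() creates independent copy.
Step by step:
`a = [3, 4, 8]` → a = [3, 4, 8]
`b = a.copy()` → b = [3, 4, 8]
`a.append(604)` → a = [3, 4, 8, 604]
`print(a)` → prints [3, 4, 8, 604]
`print(b)` → prints [3, 4, 8]

Answer:
[3, 4, 8, 604]
[3, 4, 8]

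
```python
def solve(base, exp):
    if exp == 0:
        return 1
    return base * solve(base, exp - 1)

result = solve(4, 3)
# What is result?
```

solve(4, 3) = 4 * 4 * 4 = 64

Answer: 64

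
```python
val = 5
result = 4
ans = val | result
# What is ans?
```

Trace:
`val = 5` → val = 5
`result = 4` → result = 4
`ans = val | result` → ans = 5
So ans = 5

Answer: 5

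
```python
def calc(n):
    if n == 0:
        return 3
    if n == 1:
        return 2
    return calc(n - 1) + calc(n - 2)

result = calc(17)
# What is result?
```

Build up from base cases: calc(0)=3, calc(1)=2, calc(2)=5, calc(3)=7, calc(4)=12, calc(5)=19, calc(6)=31, ..., calc(17)=6155

Answer: 6155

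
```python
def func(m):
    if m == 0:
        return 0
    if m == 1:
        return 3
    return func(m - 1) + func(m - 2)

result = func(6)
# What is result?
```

Build up from base cases: func(0)=0, func(1)=3, func(2)=3, func(3)=6, func(4)=9, func(5)=15, func(6)=24

Answer: 24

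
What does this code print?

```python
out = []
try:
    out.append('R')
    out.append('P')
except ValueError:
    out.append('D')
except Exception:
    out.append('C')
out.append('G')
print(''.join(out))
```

Execution trace: 'R' (try body) → 'P' (try body, no exception) → 'G' (after the try/except). Output: RPG

Answer: RPG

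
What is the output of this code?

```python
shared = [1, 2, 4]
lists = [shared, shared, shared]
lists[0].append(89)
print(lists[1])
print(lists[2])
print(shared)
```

Key concept: list of same reference.
Step by step:
`shared = [1, 2, 4]` → shared = [1, 2, 4]
`lists = [shared, shared, shared]` → lists = [[1, 2, 4], [1, 2, 4], [1, 2, 4]]
`lists[0].append(89)` → shared = [1, 2, 4, 89]; lists = [[1, 2, 4, 89], [1, 2, 4, 89], [1, 2, 4, 89]]
`print(lists[1])` → prints [1, 2, 4, 89]
`print(lists[2])` → prints [1, 2, 4, 89]
`print(shared)` → prints [1, 2, 4, 89]

Answer:
[1, 2, 4, 89]
[1, 2, 4, 89]
[1, 2, 4, 89]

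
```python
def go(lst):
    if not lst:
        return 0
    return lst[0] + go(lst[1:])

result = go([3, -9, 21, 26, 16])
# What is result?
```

3 + (-9) + 21 + 26 + 16 + 0 = 57

Answer: 57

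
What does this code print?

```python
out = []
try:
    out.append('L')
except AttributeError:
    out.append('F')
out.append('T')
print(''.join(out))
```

Execution trace: 'L' (try body, no exception) → 'T' (after the try/except). Output: LT

Answer: LT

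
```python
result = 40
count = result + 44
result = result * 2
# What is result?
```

Trace:
`result = 40` → result = 40
`count = result + 44` → count = 84
`result = result * 2` → result = 80
So result = 80

Answer: 80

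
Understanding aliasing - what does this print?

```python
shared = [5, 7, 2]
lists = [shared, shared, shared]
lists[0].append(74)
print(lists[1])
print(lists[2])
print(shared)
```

Key concept: list of same reference.
Step by step:
`shared = [5, 7, 2]` → shared = [5, 7, 2]
`lists = [shared, shared, shared]` → lists = [[5, 7, 2], [5, 7, 2], [5, 7, 2]]
`lists[0].append(74)` → shared = [5, 7, 2, 74]; lists = [[5, 7, 2, 74], [5, 7, 2, 74], [5, 7, 2, 74]]
`print(lists[1])` → prints [5, 7, 2, 74]
`print(lists[2])` → prints [5, 7, 2, 74]
`print(shared)` → prints [5, 7, 2, 74]

Answer:
[5, 7, 2, 74]
[5, 7, 2, 74]
[5, 7, 2, 74]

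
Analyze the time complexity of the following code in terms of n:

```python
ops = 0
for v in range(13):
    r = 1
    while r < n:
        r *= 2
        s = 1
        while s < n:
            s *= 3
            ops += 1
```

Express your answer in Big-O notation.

Each loop level contributes: 1 × log n × log n. Multiplying the contributions gives O(log² n).

Answer: O(log² n)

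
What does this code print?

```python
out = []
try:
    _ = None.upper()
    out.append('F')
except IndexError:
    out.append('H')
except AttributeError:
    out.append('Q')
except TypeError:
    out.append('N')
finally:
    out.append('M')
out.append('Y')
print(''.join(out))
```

Execution trace: 'Q' (except AttributeError) → 'M' (finally) → 'Y' (after the try/except). Output: QMY

Answer: QMY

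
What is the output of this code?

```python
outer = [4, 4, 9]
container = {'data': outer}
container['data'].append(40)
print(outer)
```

Key concept: dict holds reference to list.
Step by step:
`outer = [4, 4, 9]` → outer = [4, 4, 9]
`container = {'data': outer}` → container = {'data': [4, 4, 9]}
`container['data'].append(40)` → outer = [4, 4, 9, 40]; container = {'data': [4, 4, 9, 40]}
`print(outer)` → prints [4, 4, 9, 40]

Answer: [4, 4, 9, 40]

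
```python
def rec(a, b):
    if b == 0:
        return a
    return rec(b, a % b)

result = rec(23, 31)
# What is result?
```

rec(23, 31) -> rec(31, 23) -> rec(23, 8) -> rec(8, 7) -> rec(7, 1) -> rec(1, 0) -> 1

Answer: 1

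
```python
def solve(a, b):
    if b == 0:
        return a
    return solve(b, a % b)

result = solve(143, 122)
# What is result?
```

solve(143, 122) -> solve(122, 21) -> solve(21, 17) -> solve(17, 4) -> solve(4, 1) -> solve(1, 0) -> 1

Answer: 1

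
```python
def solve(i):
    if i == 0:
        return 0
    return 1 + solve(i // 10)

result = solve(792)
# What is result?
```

Count of digits of 792: 3

Answer: 3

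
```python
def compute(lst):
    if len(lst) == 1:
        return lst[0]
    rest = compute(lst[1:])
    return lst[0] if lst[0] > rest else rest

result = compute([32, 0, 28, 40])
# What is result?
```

Recursive max over [32, 0, 28, 40] = 40

Answer: 40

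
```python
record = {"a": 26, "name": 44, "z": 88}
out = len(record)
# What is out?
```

Trace:
`record = {"a": 26, "name": 44, "z": 88}` → record = {'a': 26, 'name': 44, 'z': 88}
`out = len(record)` → out = 3
So out = 3

Answer: 3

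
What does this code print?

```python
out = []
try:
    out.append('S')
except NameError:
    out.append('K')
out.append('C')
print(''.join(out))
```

Execution trace: 'S' (try body, no exception) → 'C' (after the try/except). Output: SC

Answer: SC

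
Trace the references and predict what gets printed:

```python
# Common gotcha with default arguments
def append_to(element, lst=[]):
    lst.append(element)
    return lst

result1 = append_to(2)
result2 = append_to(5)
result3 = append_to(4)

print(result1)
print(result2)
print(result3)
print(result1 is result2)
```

Key concept: mutable default argument gotcha.
Step by step:
`result1 = append_to(2)` → result1 = [2]
`result2 = append_to(5)` → result1 = [2, 5] (same object as result2); result2 = [2, 5] (same object as result1)
`result3 = append_to(4)` → result1 = [2, 5, 4] (same object as result2, result3); result2 = [2, 5, 4] (same object as result1, result3); result3 = [2, 5, 4] (same object as result1, result2)
`print(result1)` → prints [2, 5, 4]
`print(result2)` → prints [2, 5, 4]
`print(result3)` → prints [2, 5, 4]
`print(result1 is result2)` → prints True

Answer:
[2, 5, 4]
[2, 5, 4]
[2, 5, 4]
True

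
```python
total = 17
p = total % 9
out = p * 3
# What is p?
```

Trace:
`total = 17` → total = 17
`p = total % 9` → p = 8
`out = p * 3` → out = 24
So p = 8

Answer: 8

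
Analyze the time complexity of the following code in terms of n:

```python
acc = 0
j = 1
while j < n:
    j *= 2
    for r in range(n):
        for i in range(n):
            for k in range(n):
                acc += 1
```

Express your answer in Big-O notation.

Each loop level contributes: log n × n × n × n. Multiplying the contributions gives O(n^3 log n).

Answer: O(n^3 log n)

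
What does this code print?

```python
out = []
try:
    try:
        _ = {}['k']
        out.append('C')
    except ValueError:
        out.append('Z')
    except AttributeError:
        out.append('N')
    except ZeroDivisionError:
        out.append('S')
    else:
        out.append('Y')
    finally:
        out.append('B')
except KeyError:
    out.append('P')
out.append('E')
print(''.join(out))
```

Execution trace: 'B' (finally) → 'P' (outer except KeyError) → 'E' (after the try/except). Output: BPE

Answer: BPE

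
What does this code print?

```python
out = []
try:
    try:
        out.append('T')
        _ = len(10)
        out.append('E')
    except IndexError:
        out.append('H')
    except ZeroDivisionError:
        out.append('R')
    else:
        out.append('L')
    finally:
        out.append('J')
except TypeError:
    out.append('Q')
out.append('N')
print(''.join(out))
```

Execution trace: 'T' (try body) → 'J' (finally) → 'Q' (outer except TypeError) → 'N' (after the try/except). Output: TJQN

Answer: TJQN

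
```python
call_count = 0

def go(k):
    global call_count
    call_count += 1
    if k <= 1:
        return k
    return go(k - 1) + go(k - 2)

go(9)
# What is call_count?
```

Calls(k) = 1 + Calls(k-1) + Calls(k-2); Calls(0)=Calls(1)=1. For k=9 this gives 109.

Answer: 109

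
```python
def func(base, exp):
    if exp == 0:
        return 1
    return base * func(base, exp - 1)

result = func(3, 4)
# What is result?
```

func(3, 4) = 3 * 3 * 3 * 3 = 81

Answer: 81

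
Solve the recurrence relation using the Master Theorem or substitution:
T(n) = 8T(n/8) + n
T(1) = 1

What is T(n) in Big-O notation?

By Master Theorem: a=8, b=8, f(n)=n. Since log_8(8) = 1 and f(n) = Θ(n^1), Case 2 applies. T(n) = O(n log n).

Answer: O(n log n)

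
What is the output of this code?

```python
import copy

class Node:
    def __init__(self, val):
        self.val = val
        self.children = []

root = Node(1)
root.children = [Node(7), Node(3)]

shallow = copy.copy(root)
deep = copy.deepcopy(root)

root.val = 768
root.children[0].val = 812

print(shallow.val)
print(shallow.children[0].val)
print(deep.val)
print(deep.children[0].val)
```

Key concept: deep copy with custom objects.
Step by step:
`root = Node(1)` → root = Node(val=1, children=[])
`root.children = [Node(7), Node(3)]` → root = Node(val=1, children=[Node(val=7, children=[]), Node(val=3, children=[])])
`shallow = copy.copy(root)` → shallow = Node(val=1, children=[Node(val=7, children=[]), Node(val=3, children=[])])
`deep = copy.deepcopy(root)` → deep = Node(val=1, children=[Node(val=7, children=[]), Node(val=3, children=[])])
`root.val = 768` → root = Node(val=768, children=[Node(val=7, children=[]), Node(val=3, children=[])])
`root.children[0].val = 812` → root = Node(val=768, children=[Node(val=812, children=[]), Node(val=3, children=[])]); shallow = Node(val=1, children=[Node(val=812, children=[]), Node(val=3, children=[])])
`print(shallow.val)` → prints 1
`print(shallow.children[0].val)` → prints 812
`print(deep.val)` → prints 1
`print(deep.children[0].val)` → prints 7

Answer:
1
812
1
7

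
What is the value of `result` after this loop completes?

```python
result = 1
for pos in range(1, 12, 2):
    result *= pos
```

Product of 1, 3, 5, ... up to 11
`result` takes the values: 1 → 3 → 15 → 105 → 945 → 10395

Answer: 10395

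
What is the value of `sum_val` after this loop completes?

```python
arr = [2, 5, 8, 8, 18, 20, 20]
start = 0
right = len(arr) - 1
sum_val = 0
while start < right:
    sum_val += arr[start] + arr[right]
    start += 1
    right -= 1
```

Sum of pairs from ends
`sum_val` takes the values: 0 → 22 → 47 → 73

Answer: 73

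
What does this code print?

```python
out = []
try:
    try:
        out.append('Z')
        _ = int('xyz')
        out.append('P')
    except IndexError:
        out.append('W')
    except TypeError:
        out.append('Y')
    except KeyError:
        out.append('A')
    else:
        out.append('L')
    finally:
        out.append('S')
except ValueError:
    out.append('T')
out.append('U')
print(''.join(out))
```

Execution trace: 'Z' (inner try body) → 'S' (inner finally) → 'T' (outer except ValueError) → 'U' (after the try/except). Output: ZSTU

Answer: ZSTU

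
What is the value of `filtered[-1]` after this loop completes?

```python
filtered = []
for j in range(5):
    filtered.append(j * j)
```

Last element of squares 0 to 4
`filtered` takes the values: [] → [0] → [0, 1] → [0, 1, 4] → [0, 1, 4, 9] → [0, 1, 4, 9, 16]
So `filtered[-1]` = 16

Answer: 16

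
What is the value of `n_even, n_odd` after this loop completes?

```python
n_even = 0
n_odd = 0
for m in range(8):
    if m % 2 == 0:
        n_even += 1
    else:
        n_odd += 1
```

Count evens and odds in range(8)
`n_even, n_odd` takes the values: (0, 0) → (1, 0) → (1, 1) → (2, 1) → (2, 2) → (3, 2) → (3, 3) → (4, 3) → (4, 4)

Answer: 4, 4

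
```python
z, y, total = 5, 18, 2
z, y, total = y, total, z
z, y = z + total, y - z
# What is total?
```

Trace:
`z, y, total = 5, 18, 2` → z = 5; y = 18; total = 2
`z, y, total = y, total, z` → z = 18; y = 2; total = 5
`z, y = z + total, y - z` → z = 23; y = -16
So total = 5

Answer: 5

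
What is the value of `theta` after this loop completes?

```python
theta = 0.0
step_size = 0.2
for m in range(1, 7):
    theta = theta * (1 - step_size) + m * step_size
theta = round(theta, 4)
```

Moving average with lr=0.2
`theta` takes the values: 0.0 → 0.2 → 0.56 → 1.048 → 1.6384 → 2.31072 → 3.048576 → 3.0486

Answer: 3.0486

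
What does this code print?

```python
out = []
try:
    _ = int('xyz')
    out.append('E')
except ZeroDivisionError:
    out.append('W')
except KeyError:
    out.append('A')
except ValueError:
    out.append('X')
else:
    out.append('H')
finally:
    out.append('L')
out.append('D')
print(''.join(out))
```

Execution trace: 'X' (except ValueError) → 'L' (finally) → 'D' (after the try/except). Output: XLD

Answer: XLD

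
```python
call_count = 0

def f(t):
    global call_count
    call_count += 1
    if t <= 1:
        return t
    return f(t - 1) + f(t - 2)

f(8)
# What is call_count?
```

Calls(t) = 1 + Calls(t-1) + Calls(t-2); Calls(0)=Calls(1)=1. For t=8 this gives 67.

Answer: 67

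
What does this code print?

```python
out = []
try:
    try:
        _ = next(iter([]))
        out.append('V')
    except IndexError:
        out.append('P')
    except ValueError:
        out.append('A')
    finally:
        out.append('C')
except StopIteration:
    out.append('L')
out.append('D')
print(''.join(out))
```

Execution trace: 'C' (finally) → 'L' (outer except StopIteration) → 'D' (after the try/except). Output: CLD

Answer: CLD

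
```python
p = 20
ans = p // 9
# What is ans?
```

Trace:
`p = 20` → p = 20
`ans = p // 9` → ans = 2
So ans = 2

Answer: 2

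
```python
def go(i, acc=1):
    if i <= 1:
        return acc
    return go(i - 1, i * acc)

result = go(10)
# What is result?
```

Accumulator trace (n, acc): (10, 1) -> (9, 10) -> (8, 90) -> (7, 720) -> (6, 5040) -> (5, 30240) -> (4, 151200) -> (3, 604800) -> (2, 1814400) -> (1, 3628800) -> return 3628800

Answer: 3628800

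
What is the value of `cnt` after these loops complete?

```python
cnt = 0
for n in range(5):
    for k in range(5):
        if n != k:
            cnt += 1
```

5² - 5 (exclude diagonal)
`cnt` takes the values: 0 → 1 → 2 → 3 → 4 → 5 → 6 → 7 → 8 → 9 → 10 → 11 → 12 → 13 → 14 → 15 → 16 → 17 → 18 → 19 → 20

Answer: 20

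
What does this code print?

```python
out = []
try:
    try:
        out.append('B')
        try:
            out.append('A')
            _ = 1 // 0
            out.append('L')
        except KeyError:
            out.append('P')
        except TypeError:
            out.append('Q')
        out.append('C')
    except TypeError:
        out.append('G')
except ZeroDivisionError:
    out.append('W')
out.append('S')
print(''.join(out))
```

Execution trace: 'B' (try body) → 'A' (inner try body) → 'W' (outer except ZeroDivisionError) → 'S' (after the try/except). Output: BAWS

Answer: BAWS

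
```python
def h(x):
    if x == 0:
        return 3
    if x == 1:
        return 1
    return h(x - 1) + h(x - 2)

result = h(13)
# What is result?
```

Build up from base cases: h(0)=3, h(1)=1, h(2)=4, h(3)=5, h(4)=9, h(5)=14, h(6)=23, ..., h(13)=665

Answer: 665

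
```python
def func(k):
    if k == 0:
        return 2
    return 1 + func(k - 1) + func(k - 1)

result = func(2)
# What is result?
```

func(k) = 1 + 2·func(k-1), func(0)=2. Closed form: (2+1)·2^2 - 1 = 11.

Answer: 11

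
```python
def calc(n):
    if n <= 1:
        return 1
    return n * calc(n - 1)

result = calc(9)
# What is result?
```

calc(9) = 9 * 8 * 7 * 6 * 5 * 4 * 3 * 2 * 1 = 362880

Answer: 362880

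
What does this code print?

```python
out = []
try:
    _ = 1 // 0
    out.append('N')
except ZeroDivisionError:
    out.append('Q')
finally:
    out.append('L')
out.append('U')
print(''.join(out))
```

Execution trace: 'Q' (except ZeroDivisionError) → 'L' (finally) → 'U' (after the try/except). Output: QLU

Answer: QLU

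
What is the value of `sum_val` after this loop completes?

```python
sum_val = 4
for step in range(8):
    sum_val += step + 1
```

Start at 4, add 1 to 8 = 40
`sum_val` takes the values: 4 → 5 → 7 → 10 → 14 → 19 → 25 → 32 → 40

Answer: 40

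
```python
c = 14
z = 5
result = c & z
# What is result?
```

Trace:
`c = 14` → c = 14
`z = 5` → z = 5
`result = c & z` → result = 4
So result = 4

Answer: 4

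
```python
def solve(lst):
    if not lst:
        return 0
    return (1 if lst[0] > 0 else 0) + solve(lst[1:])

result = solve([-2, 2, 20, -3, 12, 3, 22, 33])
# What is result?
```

Count of positive elements in [-2, 2, 20, -3, 12, 3, 22, 33] = 6

Answer: 6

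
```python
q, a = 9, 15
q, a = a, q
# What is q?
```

Trace:
`q, a = 9, 15` → q = 9; a = 15
`q, a = a, q` → q = 15; a = 9
So q = 15

Answer: 15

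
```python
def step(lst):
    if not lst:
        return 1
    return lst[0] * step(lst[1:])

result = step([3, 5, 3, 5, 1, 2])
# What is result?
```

Product over [3, 5, 3, 5, 1, 2] = 3 * 5 * 3 * 5 * 1 * 2 = 450

Answer: 450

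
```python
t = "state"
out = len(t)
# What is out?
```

Trace:
`t = "state"` → t = 'state'
`out = len(t)` → out = 5
So out = 5

Answer: 5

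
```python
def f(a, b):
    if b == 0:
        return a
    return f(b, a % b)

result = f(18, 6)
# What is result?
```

f(18, 6) -> f(6, 0) -> 6

Answer: 6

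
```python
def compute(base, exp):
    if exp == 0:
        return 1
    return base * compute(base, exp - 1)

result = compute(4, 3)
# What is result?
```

compute(4, 3) = 4 * 4 * 4 = 64

Answer: 64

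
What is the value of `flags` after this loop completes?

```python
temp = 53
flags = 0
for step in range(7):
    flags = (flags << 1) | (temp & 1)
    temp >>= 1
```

Reverse lowest 7 bits of 53
`flags` takes the values: 0 → 1 → 2 → 5 → 10 → 21 → 43 → 86

Answer: 86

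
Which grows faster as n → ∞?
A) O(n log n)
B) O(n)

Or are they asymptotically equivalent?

O(n log n) vs O(n): Higher order terms dominate.

Answer: A) O(n log n) grows faster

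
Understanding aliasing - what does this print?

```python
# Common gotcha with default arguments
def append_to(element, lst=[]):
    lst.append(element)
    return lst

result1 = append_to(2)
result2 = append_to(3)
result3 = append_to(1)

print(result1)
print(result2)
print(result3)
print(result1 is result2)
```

Key concept: mutable default argument gotcha.
Step by step:
`result1 = append_to(2)` → result1 = [2]
`result2 = append_to(3)` → result1 = [2, 3] (same object as result2); result2 = [2, 3] (same object as result1)
`result3 = append_to(1)` → result1 = [2, 3, 1] (same object as result2, result3); result2 = [2, 3, 1] (same object as result1, result3); result3 = [2, 3, 1] (same object as result1, result2)
`print(result1)` → prints [2, 3, 1]
`print(result2)` → prints [2, 3, 1]
`print(result3)` → prints [2, 3, 1]
`print(result1 is result2)` → prints True

Answer:
[2, 3, 1]
[2, 3, 1]
[2, 3, 1]
True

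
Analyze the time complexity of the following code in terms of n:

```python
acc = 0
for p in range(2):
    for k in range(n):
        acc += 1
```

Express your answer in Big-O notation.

Each loop level contributes: 1 × n. Multiplying the contributions gives O(n).

Answer: O(n)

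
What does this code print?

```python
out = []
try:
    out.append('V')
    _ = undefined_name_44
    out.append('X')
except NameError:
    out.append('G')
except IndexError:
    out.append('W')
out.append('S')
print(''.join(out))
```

Execution trace: 'V' (try body) → 'G' (except NameError) → 'S' (after the try/except). Output: VGS

Answer: VGS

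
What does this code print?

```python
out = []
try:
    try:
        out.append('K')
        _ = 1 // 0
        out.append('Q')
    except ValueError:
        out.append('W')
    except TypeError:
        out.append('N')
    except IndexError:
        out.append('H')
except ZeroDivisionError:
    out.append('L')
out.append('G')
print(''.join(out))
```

Execution trace: 'K' (try body) → 'L' (outer except ZeroDivisionError) → 'G' (after the try/except). Output: KLG

Answer: KLG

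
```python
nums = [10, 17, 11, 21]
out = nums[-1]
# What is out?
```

Trace:
`nums = [10, 17, 11, 21]` → nums = [10, 17, 11, 21]
`out = nums[-1]` → out = 21
So out = 21

Answer: 21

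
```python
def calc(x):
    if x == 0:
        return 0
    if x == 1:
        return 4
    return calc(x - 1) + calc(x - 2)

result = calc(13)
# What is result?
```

Build up from base cases: calc(0)=0, calc(1)=4, calc(2)=4, calc(3)=8, calc(4)=12, calc(5)=20, calc(6)=32, ..., calc(13)=932

Answer: 932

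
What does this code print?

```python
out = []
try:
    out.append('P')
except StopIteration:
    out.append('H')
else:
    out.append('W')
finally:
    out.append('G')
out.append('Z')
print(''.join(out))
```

Execution trace: 'P' (try body, no exception) → 'W' (else) → 'G' (finally) → 'Z' (after the try/except). Output: PWGZ

Answer: PWGZ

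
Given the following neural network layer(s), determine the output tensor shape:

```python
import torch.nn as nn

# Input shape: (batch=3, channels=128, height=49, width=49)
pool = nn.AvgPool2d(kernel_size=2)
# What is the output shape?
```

Input: (3, 128, 49, 49) -> Output: (3, 128, 24, 24)

Answer: (3, 128, 24, 24)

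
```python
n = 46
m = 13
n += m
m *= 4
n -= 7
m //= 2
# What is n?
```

Trace:
`n = 46` → n = 46
`m = 13` → m = 13
`n += m` → n = 59
`m *= 4` → m = 52
`n -= 7` → n = 52
`m //= 2` → m = 26
So n = 52

Answer: 52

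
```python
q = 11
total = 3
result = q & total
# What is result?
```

Trace:
`q = 11` → q = 11
`total = 3` → total = 3
`result = q & total` → result = 3
So result = 3

Answer: 3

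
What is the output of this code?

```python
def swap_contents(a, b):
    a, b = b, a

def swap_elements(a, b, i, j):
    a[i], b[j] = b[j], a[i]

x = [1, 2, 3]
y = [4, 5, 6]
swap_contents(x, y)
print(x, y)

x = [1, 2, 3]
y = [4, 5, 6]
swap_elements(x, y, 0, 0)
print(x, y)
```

Key concept: parameter rebinding vs mutation.
Step by step:
`x = [1, 2, 3]` → x = [1, 2, 3]
`y = [4, 5, 6]` → y = [4, 5, 6]
`swap_contents(x, y)` → no visible change to tracked variables
`print(x, y)` → prints [1, 2, 3] [4, 5, 6]
`x = [1, 2, 3]` → x = [1, 2, 3]
`y = [4, 5, 6]` → y = [4, 5, 6]
`swap_elements(x, y, 0, 0)` → x = [4, 2, 3]; y = [1, 5, 6]
`print(x, y)` → prints [4, 2, 3] [1, 5, 6]

Answer:
[1, 2, 3] [4, 5, 6]
[4, 2, 3] [1, 5, 6]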